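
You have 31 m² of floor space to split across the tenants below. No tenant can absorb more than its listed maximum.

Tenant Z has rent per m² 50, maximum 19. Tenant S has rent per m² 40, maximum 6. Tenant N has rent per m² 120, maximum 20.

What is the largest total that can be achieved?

Order the tenants by rent per m²: Tenant N 120 > Tenant Z 50 > Tenant S 40.
Tenant N: +20 to 20 (cap) ; 11 left.
Only 11 left; Tenant Z takes them to reach 11.
Total = 50×11 + 120×20 = 2950.

2950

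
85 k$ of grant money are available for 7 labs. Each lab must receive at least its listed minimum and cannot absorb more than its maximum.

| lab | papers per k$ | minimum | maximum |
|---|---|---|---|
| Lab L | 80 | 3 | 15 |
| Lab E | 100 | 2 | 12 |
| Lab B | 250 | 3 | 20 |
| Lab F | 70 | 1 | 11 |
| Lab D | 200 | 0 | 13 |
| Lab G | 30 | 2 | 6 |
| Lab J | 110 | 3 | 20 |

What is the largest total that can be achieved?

Meeting every minimum uses 3+2+3+1+0+2+3 = 14 k$, leaving 71.
Order the labs by papers per k$: Lab B 250 > Lab D 200 > Lab J 110 > Lab E 100 > Lab L 80 > Lab F 70 > Lab G 30.
Lab B: +17 to 20 (cap) ; 54 left.
Give Lab D 13 more to hit its cap of 13 ; 41 left.
Lab J: +17 to 20 (cap) ; 24 left.
Lab E: +10 to 12 (cap) ; 14 left.
Lab L takes 12 more to reach its cap of 15 ; 2 left.
Only 2 left; Lab F takes them to reach 3.
Total = 80×15 + 100×12 + 250×20 + 70×3 + 200×13 + 30×2 + 110×20 = 12470.

12470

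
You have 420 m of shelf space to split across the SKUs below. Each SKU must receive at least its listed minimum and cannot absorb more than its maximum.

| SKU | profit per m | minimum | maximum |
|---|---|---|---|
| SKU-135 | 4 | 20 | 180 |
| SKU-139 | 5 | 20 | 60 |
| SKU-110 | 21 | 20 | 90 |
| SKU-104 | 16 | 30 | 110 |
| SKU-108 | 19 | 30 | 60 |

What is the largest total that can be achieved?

Meeting every minimum uses 20+20+20+30+30 = 120 m, leaving 300.
Highest profit per m first: SKU-110 21 > SKU-108 19 > SKU-104 16 > SKU-139 5 > SKU-135 4.
Give SKU-110 70 more to hit its cap of 90 — 230 left.
SKU-108 takes 30 more to reach its cap of 60 — 200 left.
SKU-104 takes 80 more to reach its cap of 110 — 120 left.
Give SKU-139 40 more to hit its cap of 60 — 80 left.
Only 80 left; SKU-135 takes them to reach 100.
Total = 4×100 + 5×60 + 21×90 + 16×110 + 19×60 = 5490.

5490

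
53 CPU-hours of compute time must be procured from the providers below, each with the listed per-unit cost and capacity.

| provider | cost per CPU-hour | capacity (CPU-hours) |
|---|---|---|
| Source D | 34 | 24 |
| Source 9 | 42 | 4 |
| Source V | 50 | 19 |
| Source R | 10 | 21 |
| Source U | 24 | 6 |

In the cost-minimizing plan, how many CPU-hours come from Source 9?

Cheapest first:
Source R at 10: take all 21 CPU-hours ; 32 still needed.
Take 6 from Source U at 24 ; need 26 more.
Source D at 34: take all 24 CPU-hours ; 2 still needed.
Source 9 (42): take the remaining 2 ; done.
Source V: unused.

2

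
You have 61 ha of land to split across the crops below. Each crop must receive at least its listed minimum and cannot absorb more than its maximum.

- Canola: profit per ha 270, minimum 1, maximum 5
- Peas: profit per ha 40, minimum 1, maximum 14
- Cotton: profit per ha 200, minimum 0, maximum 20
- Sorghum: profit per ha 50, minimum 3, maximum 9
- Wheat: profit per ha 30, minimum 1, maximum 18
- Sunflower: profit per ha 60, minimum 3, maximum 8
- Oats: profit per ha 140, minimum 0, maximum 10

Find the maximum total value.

Meeting every minimum uses 1+1+0+3+1+3+0 = 9 ha, leaving 52.
Order the crops by profit per ha: Canola 270 > Cotton 200 > Oats 140 > Sunflower 60 > Sorghum 50 > Peas 40 > Wheat 30.
Canola takes 4 more to reach its cap of 5 — 48 left.
Cotton takes 20 more to reach its cap of 20 — 28 left.
Oats: +10 to 10 (cap) — 18 left.
Sunflower: +5 to 8 (cap) — 13 left.
Sorghum: +6 to 9 (cap) — 7 left.
Peas has room for 13 more but only 7 remain, so it gets 8.
Total = 270×5 + 40×8 + 200×20 + 50×9 + 30×1 + 60×8 + 140×10 = 8030.

8030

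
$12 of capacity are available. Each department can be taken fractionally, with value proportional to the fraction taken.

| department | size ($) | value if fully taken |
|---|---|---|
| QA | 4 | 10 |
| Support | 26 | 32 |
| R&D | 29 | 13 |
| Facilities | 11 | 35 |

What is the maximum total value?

37.5

Sort by value density: Facilities 35/11≈3.18, QA 10/4≈2.5, Support 32/26≈1.23, R&D 13/29≈0.448.
All 11 $ of Facilities fit (value 35) — 1 remain.
Fill the last 1 $ with part of QA: 1/4 of it earns 2.5.
Total value = 37.5.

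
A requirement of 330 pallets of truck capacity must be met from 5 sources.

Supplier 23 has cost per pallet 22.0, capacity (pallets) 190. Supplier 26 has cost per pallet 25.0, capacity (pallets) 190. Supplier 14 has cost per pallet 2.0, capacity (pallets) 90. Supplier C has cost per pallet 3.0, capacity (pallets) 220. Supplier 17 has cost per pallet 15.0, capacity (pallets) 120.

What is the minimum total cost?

Cheapest first:
Supplier 14 at 2.0: take all 90 pallets — 240 still needed.
Supplier C (3.0): use full 220 — 20 pallets to go.
Take 20 from Supplier 17 at 15.0 to finish.
Supplier 23, Supplier 26: unused.
Cost = 90×2.0 + 220×3.0 + 20×15.0 = 1140.

1140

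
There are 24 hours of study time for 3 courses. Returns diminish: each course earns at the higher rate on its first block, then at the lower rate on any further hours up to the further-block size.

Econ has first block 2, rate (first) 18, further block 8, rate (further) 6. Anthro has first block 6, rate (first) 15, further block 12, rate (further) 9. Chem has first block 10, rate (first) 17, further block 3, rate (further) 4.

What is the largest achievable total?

Rank every tier by rate: Econ/tier1 18 > Chem/tier1 17 > Anthro/tier1 15 > Anthro/tier2 9 > Econ/tier2 6 > Chem/tier2 4.
Econ/tier1 (18): +2 → 22 left.
Chem tier1 at 17: fill all 10 → 12 left.
Anthro tier1 at 15: fill all 6 → 6 left.
Anthro/tier2: +6 of 12 at 9; pool empty.
Total = 18×2 + 17×10 + 15×6 + 9×6 = 350.

350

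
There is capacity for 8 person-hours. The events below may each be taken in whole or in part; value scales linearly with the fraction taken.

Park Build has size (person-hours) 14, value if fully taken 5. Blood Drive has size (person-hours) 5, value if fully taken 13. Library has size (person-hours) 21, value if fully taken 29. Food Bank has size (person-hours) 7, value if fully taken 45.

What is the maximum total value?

Best value per unit of size first: Food Bank 45/7≈6.43, Blood Drive 13/5≈2.6, Library 29/21≈1.38, Park Build 5/14≈0.357.
Food Bank: take in full, 7 person-hours for value 45 — 1 left.
Only 1 person-hours remain; take 1/5 of Blood Drive for value 13×1/5 = 2.6.
Total value = 47.6.

47.6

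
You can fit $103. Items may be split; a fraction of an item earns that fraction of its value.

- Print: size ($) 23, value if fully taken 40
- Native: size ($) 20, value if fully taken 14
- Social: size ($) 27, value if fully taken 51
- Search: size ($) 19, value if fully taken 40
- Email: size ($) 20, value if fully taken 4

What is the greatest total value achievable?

Best value per unit of size first: Search 40/19≈2.11, Social 51/27≈1.89, Print 40/23≈1.74, Native 14/20≈0.7, Email 4/20≈0.2.
Take all of Search (19 $, value 40) — 84 $ left.
Take all of Social (27 $, value 51) — 57 $ left.
Take all of Print (23 $, value 40) — 34 $ left.
Native: take in full, 20 $ for value 14 — 14 left.
Fill the last 14 $ with part of Email: 14/20 of it earns 2.8.
Total value = 147.8.

147.8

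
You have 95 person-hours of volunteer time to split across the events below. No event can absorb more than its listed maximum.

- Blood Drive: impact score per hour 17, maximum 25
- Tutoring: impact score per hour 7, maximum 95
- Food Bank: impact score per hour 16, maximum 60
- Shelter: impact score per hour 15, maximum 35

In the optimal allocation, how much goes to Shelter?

10

Order the events by impact score per hour: Blood Drive 17 > Food Bank 16 > Shelter 15 > Tutoring 7.
Give Blood Drive 25 to hit its cap of 25 → 70 left.
Food Bank: +60 to 60 (cap) → 10 left.
Shelter: +10 (room for 35) → 10. Pool exhausted.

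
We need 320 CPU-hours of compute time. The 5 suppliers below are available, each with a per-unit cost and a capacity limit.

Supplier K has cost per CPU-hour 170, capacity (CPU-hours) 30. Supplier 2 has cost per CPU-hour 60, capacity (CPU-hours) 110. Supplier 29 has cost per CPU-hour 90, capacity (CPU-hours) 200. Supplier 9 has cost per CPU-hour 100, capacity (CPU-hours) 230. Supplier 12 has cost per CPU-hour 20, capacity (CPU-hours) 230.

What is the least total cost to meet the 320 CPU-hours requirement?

Cheapest first:
Supplier 12 at 20: take all 230 CPU-hours — 90 still needed.
Take 90 from Supplier 2 at 60 to finish.
Supplier 29, Supplier 9, Supplier K: unused.
Cost = 230×20 + 90×60 = 10000.

10000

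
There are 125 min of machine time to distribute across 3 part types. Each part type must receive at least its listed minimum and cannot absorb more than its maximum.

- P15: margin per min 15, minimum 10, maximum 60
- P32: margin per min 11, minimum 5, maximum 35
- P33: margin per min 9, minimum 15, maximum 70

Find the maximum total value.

1555

Meeting every minimum uses 10+5+15 = 30 min, leaving 95.
Highest margin per min first: P15 15 > P32 11 > P33 9.
Give P15 50 more to hit its cap of 60 ; 45 left.
P32: +30 to 35 (cap) ; 15 left.
P33: +15 (room for 55) → 30. Pool exhausted.
Total = 15×60 + 11×35 + 9×30 = 1555.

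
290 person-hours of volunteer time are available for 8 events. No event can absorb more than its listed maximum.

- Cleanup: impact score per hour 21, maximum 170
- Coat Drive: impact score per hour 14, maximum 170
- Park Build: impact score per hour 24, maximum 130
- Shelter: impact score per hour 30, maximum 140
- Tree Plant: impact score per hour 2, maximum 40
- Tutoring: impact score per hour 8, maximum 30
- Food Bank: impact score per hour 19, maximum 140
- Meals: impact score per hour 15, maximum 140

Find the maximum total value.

Rank by impact score per hour: Shelter 30 > Park Build 24 > Cleanup 21 > Food Bank 19 > Meals 15 > Coat Drive 14 > Tutoring 8 > Tree Plant 2.
Shelter takes 140 to reach its cap of 140 → 150 left.
Give Park Build 130 to hit its cap of 130 → 20 left.
Cleanup: +20 (room for 170) → 20. Pool exhausted.
Total = 21×20 + 24×130 + 30×140 = 7740.

7740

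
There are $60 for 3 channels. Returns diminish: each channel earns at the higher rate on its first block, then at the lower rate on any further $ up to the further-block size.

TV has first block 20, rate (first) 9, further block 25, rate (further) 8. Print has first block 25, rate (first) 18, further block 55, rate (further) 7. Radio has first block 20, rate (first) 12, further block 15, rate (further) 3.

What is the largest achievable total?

825

Order all 6 blocks by rate: Print/T1 18 > Radio/T1 12 > TV/T1 9 > TV/T2 8 > Print/T2 7 > Radio/T2 3.
Print/T1 (18): +25 → 35 left.
Fill Radio T1 block (20 at 12) → 15 left.
TV/T1: +15 of 20 at 9; pool empty.
Total = 18×25 + 12×20 + 9×15 = 825.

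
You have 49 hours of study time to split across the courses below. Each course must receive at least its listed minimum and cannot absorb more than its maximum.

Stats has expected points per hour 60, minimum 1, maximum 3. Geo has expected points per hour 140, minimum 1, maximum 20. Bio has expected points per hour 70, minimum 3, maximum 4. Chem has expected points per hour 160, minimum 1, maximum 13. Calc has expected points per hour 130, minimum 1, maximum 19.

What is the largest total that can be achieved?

6710

Meeting every minimum uses 1+1+3+1+1 = 7 hours, leaving 42.
Highest expected points per hour first: Chem 160 > Geo 140 > Calc 130 > Bio 70 > Stats 60.
Give Chem 12 more to hit its cap of 13 — 30 left.
Geo: +19 to 20 (cap) — 11 left.
Only 11 left; Calc takes them to reach 12.
Total = 60×1 + 140×20 + 70×3 + 160×13 + 130×12 = 6710.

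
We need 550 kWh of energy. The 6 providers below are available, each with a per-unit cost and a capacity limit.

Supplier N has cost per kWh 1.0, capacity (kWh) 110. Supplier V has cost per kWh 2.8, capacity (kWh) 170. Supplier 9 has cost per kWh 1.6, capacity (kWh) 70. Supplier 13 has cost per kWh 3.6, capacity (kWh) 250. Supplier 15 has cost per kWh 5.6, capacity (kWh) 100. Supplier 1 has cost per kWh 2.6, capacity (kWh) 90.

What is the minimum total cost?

Use providers in increasing cost order.
Supplier N at 1.0: take all 110 kWh → 440 still needed.
Supplier 9 (1.6): use full 70 → 370 kWh to go.
Supplier 1 at 2.6: take all 90 kWh → 280 still needed.
Supplier V at 2.8: take all 170 kWh → 110 still needed.
Take 110 from Supplier 13 at 3.6 to finish.
Supplier 15: unused.
Cost = 110×1.0 + 70×1.6 + 90×2.6 + 170×2.8 + 110×3.6 = 1328.

1328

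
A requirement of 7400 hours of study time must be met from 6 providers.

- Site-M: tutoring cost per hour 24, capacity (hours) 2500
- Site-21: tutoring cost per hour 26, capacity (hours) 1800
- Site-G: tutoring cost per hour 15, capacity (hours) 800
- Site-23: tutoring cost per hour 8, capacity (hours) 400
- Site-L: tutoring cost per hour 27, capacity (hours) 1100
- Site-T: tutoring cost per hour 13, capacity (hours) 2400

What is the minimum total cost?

Use providers in increasing cost order.
Site-23 at 8: take all 400 hours ; 7000 still needed.
Site-T (13): use full 2400 ; 4600 hours to go.
Site-G at 15: take all 800 hours ; 3800 still needed.
Site-M at 24: take all 2500 hours ; 1300 still needed.
Site-21 (26): take the remaining 1300 ; done.
Site-L: unused.
Cost = 400×8 + 2400×13 + 800×15 + 2500×24 + 1300×26 = 140200.

140200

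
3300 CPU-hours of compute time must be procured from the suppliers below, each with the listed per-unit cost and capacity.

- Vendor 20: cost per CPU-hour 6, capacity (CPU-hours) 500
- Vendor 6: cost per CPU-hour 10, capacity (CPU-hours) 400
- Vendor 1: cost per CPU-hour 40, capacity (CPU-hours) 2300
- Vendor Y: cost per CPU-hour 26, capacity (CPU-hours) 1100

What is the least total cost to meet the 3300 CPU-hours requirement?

Cheapest first:
Take 500 from Vendor 20 at 6 — need 2800 more.
Vendor 6 (10): use full 400 — 2400 CPU-hours to go.
Vendor Y at 26: take all 1100 CPU-hours — 1300 still needed.
Vendor 1 at 40: take 1300 of its 2300 — requirement met.
Cost = 500×6 + 400×10 + 1100×26 + 1300×40 = 87600.

87600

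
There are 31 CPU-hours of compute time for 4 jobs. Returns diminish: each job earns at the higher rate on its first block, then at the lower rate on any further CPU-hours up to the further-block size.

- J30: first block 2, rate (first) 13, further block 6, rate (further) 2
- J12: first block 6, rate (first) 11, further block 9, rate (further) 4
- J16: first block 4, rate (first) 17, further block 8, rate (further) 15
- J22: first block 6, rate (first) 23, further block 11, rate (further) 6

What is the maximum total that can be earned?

448

Rank every tier by rate: J22/first 23 > J16/first 17 > J16/second 15 > J30/first 13 > J12/first 11 > J22/second 6 > J12/second 4 > J30/second 2.
Fill J22 first block (6 at 23) → 25 left.
J16/first (17): +4 → 21 left.
J16 second at 15: fill all 8 → 13 left.
J30 first at 13: fill all 2 → 11 left.
J12 first at 11: fill all 6 → 5 left.
J22 second at 6: only 5 left, fill 5.
Total = 23×6 + 17×4 + 15×8 + 13×2 + 11×6 + 6×5 = 448.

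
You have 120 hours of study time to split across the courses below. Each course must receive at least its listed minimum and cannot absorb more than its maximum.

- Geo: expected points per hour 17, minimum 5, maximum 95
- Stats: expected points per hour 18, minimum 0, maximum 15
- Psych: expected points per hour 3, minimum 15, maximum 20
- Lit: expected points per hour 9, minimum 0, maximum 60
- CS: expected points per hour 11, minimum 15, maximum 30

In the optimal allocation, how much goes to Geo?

Meeting every minimum uses 5+0+15+0+15 = 35 hours, leaving 85.
Order the courses by expected points per hour: Stats 18 > Geo 17 > CS 11 > Lit 9 > Psych 3.
Give Stats 15 more to hit its cap of 15 ; 70 left.
Geo has room for 90 more but only 70 remain, so it gets 75.

75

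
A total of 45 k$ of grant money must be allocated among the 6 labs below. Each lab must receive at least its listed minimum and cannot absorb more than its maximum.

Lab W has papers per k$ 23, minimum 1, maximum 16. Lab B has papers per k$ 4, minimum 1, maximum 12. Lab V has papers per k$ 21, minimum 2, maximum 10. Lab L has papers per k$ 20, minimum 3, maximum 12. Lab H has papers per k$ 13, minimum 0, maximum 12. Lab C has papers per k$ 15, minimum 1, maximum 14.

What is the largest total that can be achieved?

Meeting every minimum uses 1+1+2+3+0+1 = 8 k$, leaving 37.
Rank by papers per k$: Lab W 23 > Lab V 21 > Lab L 20 > Lab C 15 > Lab H 13 > Lab B 4.
Lab W takes 15 more to reach its cap of 16 → 22 left.
Lab V takes 8 more to reach its cap of 10 → 14 left.
Lab L takes 9 more to reach its cap of 12 → 5 left.
Lab C has room for 13 more but only 5 remain, so it gets 6.
Total = 23×16 + 4×1 + 21×10 + 20×12 + 15×6 = 912.

912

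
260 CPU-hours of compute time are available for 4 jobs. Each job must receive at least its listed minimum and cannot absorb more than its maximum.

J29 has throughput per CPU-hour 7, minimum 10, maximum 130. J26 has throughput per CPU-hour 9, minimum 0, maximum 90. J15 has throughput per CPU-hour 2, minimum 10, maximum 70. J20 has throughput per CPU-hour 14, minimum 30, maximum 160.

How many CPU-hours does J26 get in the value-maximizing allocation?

Meeting every minimum uses 10+0+10+30 = 50 CPU-hours, leaving 210.
Order the jobs by throughput per CPU-hour: J20 14 > J26 9 > J29 7 > J15 2.
J20: +130 to 160 (cap) ; 80 left.
Only 80 left; J26 takes them to reach 80.

80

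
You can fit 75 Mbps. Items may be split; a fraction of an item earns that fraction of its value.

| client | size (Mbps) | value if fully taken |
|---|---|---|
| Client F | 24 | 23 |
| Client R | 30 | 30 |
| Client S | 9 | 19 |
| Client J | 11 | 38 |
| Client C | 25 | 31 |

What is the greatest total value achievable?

Sort by value density: Client J 38/11≈3.45, Client S 19/9≈2.11, Client C 31/25≈1.24, Client R 30/30≈1, Client F 23/24≈0.958.
Client J: take in full, 11 Mbps for value 38 — 64 left.
Take all of Client S (9 Mbps, value 19) — 55 Mbps left.
Take all of Client C (25 Mbps, value 31) — 30 Mbps left.
Take all of Client R (30 Mbps, value 30) — 0 Mbps left.
Total value = 118.

118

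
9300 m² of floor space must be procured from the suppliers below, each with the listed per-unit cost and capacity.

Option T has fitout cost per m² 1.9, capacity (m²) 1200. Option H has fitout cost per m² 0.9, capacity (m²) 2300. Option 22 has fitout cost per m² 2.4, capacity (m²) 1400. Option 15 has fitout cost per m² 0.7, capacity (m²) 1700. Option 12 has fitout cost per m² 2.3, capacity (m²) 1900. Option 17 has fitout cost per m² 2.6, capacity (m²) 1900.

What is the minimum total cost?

Cheapest first:
Take 1700 from Option 15 at 0.7 ; need 7600 more.
Option H (0.9): use full 2300 ; 5300 m² to go.
Option T (1.9): use full 1200 ; 4100 m² to go.
Option 12 at 2.3: take all 1900 m² ; 2200 still needed.
Take 1400 from Option 22 at 2.4 ; need 800 more.
Option 17 at 2.6: take 800 of its 1900 ; requirement met.
Cost = 1700×0.7 + 2300×0.9 + 1200×1.9 + 1900×2.3 + 1400×2.4 + 800×2.6 = 15350.

15350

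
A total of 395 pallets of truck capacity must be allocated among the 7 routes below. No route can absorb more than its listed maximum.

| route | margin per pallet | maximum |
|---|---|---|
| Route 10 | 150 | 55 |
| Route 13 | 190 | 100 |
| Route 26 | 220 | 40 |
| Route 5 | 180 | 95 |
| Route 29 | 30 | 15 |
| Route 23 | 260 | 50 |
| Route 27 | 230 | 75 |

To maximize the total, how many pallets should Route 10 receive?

35

Order the routes by margin per pallet: Route 23 260 > Route 27 230 > Route 26 220 > Route 13 190 > Route 5 180 > Route 10 150 > Route 29 30.
Route 23: +50 to 50 (cap) → 345 left.
Route 27 takes 75 to reach its cap of 75 → 270 left.
Route 26 takes 40 to reach its cap of 40 → 230 left.
Route 13: +100 to 100 (cap) → 130 left.
Route 5: +95 to 95 (cap) → 35 left.
Route 10 has room for 55 but only 35 remain, so it gets 35.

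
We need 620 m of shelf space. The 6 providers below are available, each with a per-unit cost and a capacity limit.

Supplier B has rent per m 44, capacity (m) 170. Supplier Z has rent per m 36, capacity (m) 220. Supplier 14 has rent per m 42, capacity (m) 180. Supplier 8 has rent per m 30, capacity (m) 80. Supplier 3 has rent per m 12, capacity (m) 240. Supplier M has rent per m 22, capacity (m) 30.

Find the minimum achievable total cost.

15960

Use providers in increasing cost order.
Supplier 3 (12): use full 240 → 380 m to go.
Take 30 from Supplier M at 22 → need 350 more.
Supplier 8 at 30: take all 80 m → 270 still needed.
Supplier Z (36): use full 220 → 50 m to go.
Take 50 from Supplier 14 at 42 to finish.
Supplier B: unused.
Cost = 240×12 + 30×22 + 80×30 + 220×36 + 50×42 = 15960.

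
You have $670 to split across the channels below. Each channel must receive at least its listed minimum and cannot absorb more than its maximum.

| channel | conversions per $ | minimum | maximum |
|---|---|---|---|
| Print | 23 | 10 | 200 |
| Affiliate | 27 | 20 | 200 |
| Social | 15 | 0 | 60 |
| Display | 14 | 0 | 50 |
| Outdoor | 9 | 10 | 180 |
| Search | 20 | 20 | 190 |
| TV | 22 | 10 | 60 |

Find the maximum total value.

Meeting every minimum uses 10+20+0+0+10+20+10 = 70 $, leaving 600.
Order the channels by conversions per $: Affiliate 27 > Print 23 > TV 22 > Search 20 > Social 15 > Display 14 > Outdoor 9.
Affiliate takes 180 more to reach its cap of 200 ; 420 left.
Print: +190 to 200 (cap) ; 230 left.
TV takes 50 more to reach its cap of 60 ; 180 left.
Search takes 170 more to reach its cap of 190 ; 10 left.
Social: +10 (room for 60) → 10. Pool exhausted.
Total = 23×200 + 27×200 + 15×10 + 9×10 + 20×190 + 22×60 = 15360.

15360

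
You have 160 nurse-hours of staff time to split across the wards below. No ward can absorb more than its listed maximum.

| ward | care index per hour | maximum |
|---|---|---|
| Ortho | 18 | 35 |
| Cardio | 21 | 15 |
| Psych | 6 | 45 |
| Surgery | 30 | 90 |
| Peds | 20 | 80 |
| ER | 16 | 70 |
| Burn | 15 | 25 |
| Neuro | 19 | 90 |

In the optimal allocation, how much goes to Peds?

Rank by care index per hour: Surgery 30 > Cardio 21 > Peds 20 > Neuro 19 > Ortho 18 > ER 16 > Burn 15 > Psych 6.
Give Surgery 90 to hit its cap of 90 → 70 left.
Cardio: +15 to 15 (cap) → 55 left.
Only 55 left; Peds takes them to reach 55.

55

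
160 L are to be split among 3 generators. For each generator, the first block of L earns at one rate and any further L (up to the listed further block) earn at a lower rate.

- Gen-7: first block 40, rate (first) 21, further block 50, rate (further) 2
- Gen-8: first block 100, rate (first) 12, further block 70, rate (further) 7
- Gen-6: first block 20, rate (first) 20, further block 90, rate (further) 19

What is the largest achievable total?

3070

Rank every tier by rate: Gen-7/first 21 > Gen-6/first 20 > Gen-6/second 19 > Gen-8/first 12 > Gen-8/second 7 > Gen-7/second 2.
Fill Gen-7 first block (40 at 21) → 120 left.
Gen-6 first at 20: fill all 20 → 100 left.
Gen-6/second (19): +90 → 10 left.
10 remain; put them into Gen-8 first at 12.
Total = 21×40 + 20×20 + 19×90 + 12×10 = 3070.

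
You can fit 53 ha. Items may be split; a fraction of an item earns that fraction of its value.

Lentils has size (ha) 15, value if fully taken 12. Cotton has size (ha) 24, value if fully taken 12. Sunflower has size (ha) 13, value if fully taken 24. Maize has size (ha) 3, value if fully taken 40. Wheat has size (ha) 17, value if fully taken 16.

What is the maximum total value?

Rank by value-to-size ratio: Maize 40/3≈13.3, Sunflower 24/13≈1.85, Wheat 16/17≈0.941, Lentils 12/15≈0.8, Cotton 12/24≈0.5.
All 3 ha of Maize fit (value 40) → 50 remain.
Take all of Sunflower (13 ha, value 24) → 37 ha left.
Wheat: take in full, 17 ha for value 16 → 20 left.
All 15 ha of Lentils fit (value 12) → 5 remain.
Fill the last 5 ha with part of Cotton: 5/24 of it earns 2.5.
Total value = 94.5.

94.5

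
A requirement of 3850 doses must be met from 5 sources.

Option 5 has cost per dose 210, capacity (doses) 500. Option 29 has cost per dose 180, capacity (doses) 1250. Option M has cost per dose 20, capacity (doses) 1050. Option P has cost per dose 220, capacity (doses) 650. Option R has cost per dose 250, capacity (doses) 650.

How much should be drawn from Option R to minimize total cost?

Fill from the cheapest source first.
Take 1050 from Option M at 20 → need 2800 more.
Take 1250 from Option 29 at 180 → need 1550 more.
Take 500 from Option 5 at 210 → need 1050 more.
Option P at 220: take all 650 doses → 400 still needed.
Option R (250): take the remaining 400 → done.

400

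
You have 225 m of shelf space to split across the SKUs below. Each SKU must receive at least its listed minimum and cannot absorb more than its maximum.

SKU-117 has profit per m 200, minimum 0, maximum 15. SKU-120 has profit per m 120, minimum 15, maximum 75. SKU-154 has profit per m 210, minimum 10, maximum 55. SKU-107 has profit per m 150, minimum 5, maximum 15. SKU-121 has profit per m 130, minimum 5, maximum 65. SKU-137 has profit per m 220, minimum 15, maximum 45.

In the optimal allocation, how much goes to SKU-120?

Meeting every minimum uses 0+15+10+5+5+15 = 50 m, leaving 175.
Highest profit per m first: SKU-137 220 > SKU-154 210 > SKU-117 200 > SKU-107 150 > SKU-121 130 > SKU-120 120.
SKU-137: +30 to 45 (cap) ; 145 left.
Give SKU-154 45 more to hit its cap of 55 ; 100 left.
SKU-117 takes 15 more to reach its cap of 15 ; 85 left.
SKU-107 takes 10 more to reach its cap of 15 ; 75 left.
Give SKU-121 60 more to hit its cap of 65 ; 15 left.
SKU-120 has room for 60 more but only 15 remain, so it gets 30.

30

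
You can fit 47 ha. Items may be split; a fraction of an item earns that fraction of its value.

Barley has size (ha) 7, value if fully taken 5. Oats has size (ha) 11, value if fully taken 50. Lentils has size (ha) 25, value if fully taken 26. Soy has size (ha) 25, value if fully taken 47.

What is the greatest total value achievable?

108.44

Sort by value density: Oats 50/11≈4.55, Soy 47/25≈1.88, Lentils 26/25≈1.04, Barley 5/7≈0.714.
All 11 ha of Oats fit (value 50) ; 36 remain.
All 25 ha of Soy fit (value 47) ; 11 remain.
Only 11 ha remain; take 11/25 of Lentils for value 26×11/25 = 11.44.
Total value = 108.44.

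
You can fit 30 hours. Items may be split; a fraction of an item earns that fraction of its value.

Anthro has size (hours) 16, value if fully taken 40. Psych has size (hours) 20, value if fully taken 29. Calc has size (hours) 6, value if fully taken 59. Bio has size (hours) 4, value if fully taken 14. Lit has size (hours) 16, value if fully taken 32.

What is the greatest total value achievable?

Sort by value density: Calc 59/6≈9.83, Bio 14/4≈3.5, Anthro 40/16≈2.5, Lit 32/16≈2, Psych 29/20≈1.45.
Take all of Calc (6 hours, value 59) ; 24 hours left.
Bio: take in full, 4 hours for value 14 ; 20 left.
Take all of Anthro (16 hours, value 40) ; 4 hours left.
Only 4 hours remain; take 4/16 of Lit for value 32×4/16 = 8.
Total value = 121.

121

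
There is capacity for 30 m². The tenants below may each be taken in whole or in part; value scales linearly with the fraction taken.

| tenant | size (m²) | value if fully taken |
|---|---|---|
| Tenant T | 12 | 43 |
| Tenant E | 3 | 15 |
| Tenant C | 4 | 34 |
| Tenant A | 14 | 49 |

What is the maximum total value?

130.5

Rank by value-to-size ratio: Tenant C 34/4≈8.5, Tenant E 15/3≈5, Tenant T 43/12≈3.58, Tenant A 49/14≈3.5.
All 4 m² of Tenant C fit (value 34) ; 26 remain.
Tenant E: take in full, 3 m² for value 15 ; 23 left.
Take all of Tenant T (12 m², value 43) ; 11 m² left.
Fill the last 11 m² with part of Tenant A: 11/14 of it earns 38.5.
Total value = 130.5.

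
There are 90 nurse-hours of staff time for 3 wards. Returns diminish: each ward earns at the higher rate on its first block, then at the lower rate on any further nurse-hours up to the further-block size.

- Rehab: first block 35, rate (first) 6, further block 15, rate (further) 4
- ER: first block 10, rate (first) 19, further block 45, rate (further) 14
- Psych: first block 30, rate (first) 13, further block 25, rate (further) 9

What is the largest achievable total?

Rank every tier by rate: ER/T1 19 > ER/T2 14 > Psych/T1 13 > Psych/T2 9 > Rehab/T1 6 > Rehab/T2 4.
Fill ER T1 block (10 at 19) ; 80 left.
ER T2 at 14: fill all 45 ; 35 left.
Psych T1 at 13: fill all 30 ; 5 left.
Psych/T2: +5 of 25 at 9; pool empty.
Total = 19×10 + 14×45 + 13×30 + 9×5 = 1255.

1255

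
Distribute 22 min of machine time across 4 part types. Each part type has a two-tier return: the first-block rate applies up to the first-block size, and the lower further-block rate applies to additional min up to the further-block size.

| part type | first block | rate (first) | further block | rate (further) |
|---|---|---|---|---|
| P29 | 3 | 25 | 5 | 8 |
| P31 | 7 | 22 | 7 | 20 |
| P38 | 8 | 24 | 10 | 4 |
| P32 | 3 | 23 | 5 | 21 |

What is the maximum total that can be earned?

Rank every tier by rate: P29/first 25 > P38/first 24 > P32/first 23 > P31/first 22 > P32/second 21 > P31/second 20 > P29/second 8 > P38/second 4.
P29 first at 25: fill all 3 ; 19 left.
Fill P38 first block (8 at 24) ; 11 left.
Fill P32 first block (3 at 23) ; 8 left.
Fill P31 first block (7 at 22) ; 1 left.
P32 second at 21: only 1 left, fill 1.
Total = 25×3 + 24×8 + 23×3 + 22×7 + 21×1 = 511.

511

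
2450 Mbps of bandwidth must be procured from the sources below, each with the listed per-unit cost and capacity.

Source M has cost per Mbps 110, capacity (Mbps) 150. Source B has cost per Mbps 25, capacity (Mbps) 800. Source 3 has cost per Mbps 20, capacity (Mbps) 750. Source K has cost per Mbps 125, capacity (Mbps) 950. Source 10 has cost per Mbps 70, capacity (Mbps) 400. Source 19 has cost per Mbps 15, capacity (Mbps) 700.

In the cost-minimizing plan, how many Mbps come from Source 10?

200

Cheapest first:
Source 19 at 15: take all 700 Mbps — 1750 still needed.
Take 750 from Source 3 at 20 — need 1000 more.
Source B at 25: take all 800 Mbps — 200 still needed.
Source 10 at 70: take 200 of its 400 — requirement met.
Source M, Source K: unused.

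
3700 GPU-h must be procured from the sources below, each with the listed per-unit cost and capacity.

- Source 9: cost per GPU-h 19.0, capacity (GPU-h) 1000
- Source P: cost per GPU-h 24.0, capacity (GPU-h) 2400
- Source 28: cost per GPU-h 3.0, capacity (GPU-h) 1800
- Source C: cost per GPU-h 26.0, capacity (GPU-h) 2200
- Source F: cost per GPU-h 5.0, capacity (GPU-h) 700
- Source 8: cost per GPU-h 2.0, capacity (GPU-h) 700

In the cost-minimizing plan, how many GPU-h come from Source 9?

Fill from the cheapest source first.
Source 8 at 2.0: take all 700 GPU-h ; 3000 still needed.
Source 28 at 3.0: take all 1800 GPU-h ; 1200 still needed.
Source F at 5.0: take all 700 GPU-h ; 500 still needed.
Source 9 at 19.0: take 500 of its 1000 ; requirement met.
Source P, Source C: unused.

500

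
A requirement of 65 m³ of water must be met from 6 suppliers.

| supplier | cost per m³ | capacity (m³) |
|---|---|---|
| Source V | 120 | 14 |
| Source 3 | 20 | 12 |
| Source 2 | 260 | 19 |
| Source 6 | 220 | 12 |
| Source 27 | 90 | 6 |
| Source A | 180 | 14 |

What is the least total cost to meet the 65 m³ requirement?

9440

Fill from the cheapest supplier first.
Source 3 at 20: take all 12 m³ → 53 still needed.
Source 27 at 90: take all 6 m³ → 47 still needed.
Source V at 120: take all 14 m³ → 33 still needed.
Source A at 180: take all 14 m³ → 19 still needed.
Take 12 from Source 6 at 220 → need 7 more.
Take 7 from Source 2 at 260 to finish.
Cost = 12×20 + 6×90 + 14×120 + 14×180 + 12×220 + 7×260 = 9440.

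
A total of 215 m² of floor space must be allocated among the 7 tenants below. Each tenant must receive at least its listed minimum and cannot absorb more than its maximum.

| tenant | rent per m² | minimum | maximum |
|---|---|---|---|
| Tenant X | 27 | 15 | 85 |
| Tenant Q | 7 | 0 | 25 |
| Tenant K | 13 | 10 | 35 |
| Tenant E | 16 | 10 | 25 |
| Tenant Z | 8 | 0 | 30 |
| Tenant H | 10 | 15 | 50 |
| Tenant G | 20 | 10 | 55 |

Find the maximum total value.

4400

Meeting every minimum uses 15+0+10+10+0+15+10 = 60 m², leaving 155.
Rank by rent per m²: Tenant X 27 > Tenant G 20 > Tenant E 16 > Tenant K 13 > Tenant H 10 > Tenant Z 8 > Tenant Q 7.
Give Tenant X 70 more to hit its cap of 85 — 85 left.
Give Tenant G 45 more to hit its cap of 55 — 40 left.
Tenant E takes 15 more to reach its cap of 25 — 25 left.
Give Tenant K 25 more to hit its cap of 35 — 0 left.
Total = 27×85 + 13×35 + 16×25 + 10×15 + 20×55 = 4400.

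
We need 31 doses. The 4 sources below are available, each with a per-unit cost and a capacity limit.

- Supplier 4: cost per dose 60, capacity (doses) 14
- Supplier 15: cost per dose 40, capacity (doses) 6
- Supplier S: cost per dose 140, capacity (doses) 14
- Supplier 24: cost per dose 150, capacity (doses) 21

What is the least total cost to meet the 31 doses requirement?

Use sources in increasing cost order.
Take 6 from Supplier 15 at 40 ; need 25 more.
Supplier 4 at 60: take all 14 doses ; 11 still needed.
Supplier S (140): take the remaining 11 ; done.
Supplier 24: unused.
Cost = 6×40 + 14×60 + 11×140 = 2620.

2620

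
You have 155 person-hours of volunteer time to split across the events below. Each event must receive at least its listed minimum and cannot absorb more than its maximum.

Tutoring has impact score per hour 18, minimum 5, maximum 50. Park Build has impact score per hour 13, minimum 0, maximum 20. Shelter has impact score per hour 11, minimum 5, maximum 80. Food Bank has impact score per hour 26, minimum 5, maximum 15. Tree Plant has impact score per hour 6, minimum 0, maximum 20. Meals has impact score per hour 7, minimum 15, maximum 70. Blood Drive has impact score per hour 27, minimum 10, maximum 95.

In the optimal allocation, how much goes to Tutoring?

25

Meeting every minimum uses 5+0+5+5+0+15+10 = 40 person-hours, leaving 115.
Order the events by impact score per hour: Blood Drive 27 > Food Bank 26 > Tutoring 18 > Park Build 13 > Shelter 11 > Meals 7 > Tree Plant 6.
Blood Drive: +85 to 95 (cap) ; 30 left.
Food Bank takes 10 more to reach its cap of 15 ; 20 left.
Tutoring: +20 (room for 45) → 25. Pool exhausted.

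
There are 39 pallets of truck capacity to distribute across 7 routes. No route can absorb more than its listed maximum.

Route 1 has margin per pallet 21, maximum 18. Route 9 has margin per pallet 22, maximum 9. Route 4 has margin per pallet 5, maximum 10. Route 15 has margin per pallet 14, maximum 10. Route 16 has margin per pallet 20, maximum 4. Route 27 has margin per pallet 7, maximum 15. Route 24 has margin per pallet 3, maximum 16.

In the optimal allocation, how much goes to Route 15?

8

Order the routes by margin per pallet: Route 9 22 > Route 1 21 > Route 16 20 > Route 15 14 > Route 27 7 > Route 4 5 > Route 24 3.
Give Route 9 9 to hit its cap of 9 → 30 left.
Route 1: +18 to 18 (cap) → 12 left.
Route 16 takes 4 to reach its cap of 4 → 8 left.
Route 15 has room for 10 but only 8 remain, so it gets 8.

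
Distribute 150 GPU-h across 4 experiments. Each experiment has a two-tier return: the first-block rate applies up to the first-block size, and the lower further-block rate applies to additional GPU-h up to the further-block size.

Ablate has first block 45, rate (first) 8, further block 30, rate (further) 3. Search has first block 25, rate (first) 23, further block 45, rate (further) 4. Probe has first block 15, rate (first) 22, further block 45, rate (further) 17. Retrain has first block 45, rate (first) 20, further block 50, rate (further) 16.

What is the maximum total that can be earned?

2890

Rank every tier by rate: Search/tier1 23 > Probe/tier1 22 > Retrain/tier1 20 > Probe/tier2 17 > Retrain/tier2 16 > Ablate/tier1 8 > Search/tier2 4 > Ablate/tier2 3.
Search tier1 at 23: fill all 25 ; 125 left.
Probe/tier1 (22): +15 ; 110 left.
Retrain tier1 at 20: fill all 45 ; 65 left.
Probe/tier2 (17): +45 ; 20 left.
20 remain; put them into Retrain tier2 at 16.
Total = 23×25 + 22×15 + 20×45 + 17×45 + 16×20 = 2890.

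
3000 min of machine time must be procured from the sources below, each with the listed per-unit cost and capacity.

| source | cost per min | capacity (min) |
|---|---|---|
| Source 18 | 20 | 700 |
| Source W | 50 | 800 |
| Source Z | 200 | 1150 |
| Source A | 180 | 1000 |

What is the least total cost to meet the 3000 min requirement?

334000

Cheapest first:
Source 18 (20): use full 700 → 2300 min to go.
Source W (50): use full 800 → 1500 min to go.
Source A (180): use full 1000 → 500 min to go.
Source Z at 200: take 500 of its 1150 → requirement met.
Cost = 700×20 + 800×50 + 1000×180 + 500×200 = 334000.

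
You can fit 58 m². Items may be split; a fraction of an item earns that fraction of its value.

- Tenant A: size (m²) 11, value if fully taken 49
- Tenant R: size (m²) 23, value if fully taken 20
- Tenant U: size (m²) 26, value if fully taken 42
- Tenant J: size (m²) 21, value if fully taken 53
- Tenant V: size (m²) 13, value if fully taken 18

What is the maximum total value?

144

Rank by value-to-size ratio: Tenant A 49/11≈4.45, Tenant J 53/21≈2.52, Tenant U 42/26≈1.62, Tenant V 18/13≈1.38, Tenant R 20/23≈0.87.
Tenant A: take in full, 11 m² for value 49 — 47 left.
Tenant J: take in full, 21 m² for value 53 — 26 left.
Take all of Tenant U (26 m², value 42) — 0 m² left.
Total value = 144.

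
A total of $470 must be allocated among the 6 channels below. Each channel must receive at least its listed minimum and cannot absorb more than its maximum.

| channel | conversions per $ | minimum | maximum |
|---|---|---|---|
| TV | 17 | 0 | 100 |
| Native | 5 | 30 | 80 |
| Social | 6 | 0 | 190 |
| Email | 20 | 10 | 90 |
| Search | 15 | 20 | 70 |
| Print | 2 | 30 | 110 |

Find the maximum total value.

Meeting every minimum uses 0+30+0+10+20+30 = 90 $, leaving 380.
Highest conversions per $ first: Email 20 > TV 17 > Search 15 > Social 6 > Native 5 > Print 2.
Email: +80 to 90 (cap) — 300 left.
TV takes 100 more to reach its cap of 100 — 200 left.
Search takes 50 more to reach its cap of 70 — 150 left.
Social has room for 190 more but only 150 remain, so it gets 150.
Total = 17×100 + 5×30 + 6×150 + 20×90 + 15×70 + 2×30 = 5660.

5660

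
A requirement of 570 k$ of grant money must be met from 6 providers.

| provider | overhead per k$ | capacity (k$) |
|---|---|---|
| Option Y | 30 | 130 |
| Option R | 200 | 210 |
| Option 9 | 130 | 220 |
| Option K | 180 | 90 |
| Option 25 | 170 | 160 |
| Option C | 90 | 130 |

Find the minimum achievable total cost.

59500

Use providers in increasing cost order.
Take 130 from Option Y at 30 → need 440 more.
Option C at 90: take all 130 k$ → 310 still needed.
Option 9 at 130: take all 220 k$ → 90 still needed.
Option 25 at 170: take 90 of its 160 → requirement met.
Option K, Option R: unused.
Cost = 130×30 + 130×90 + 220×130 + 90×170 = 59500.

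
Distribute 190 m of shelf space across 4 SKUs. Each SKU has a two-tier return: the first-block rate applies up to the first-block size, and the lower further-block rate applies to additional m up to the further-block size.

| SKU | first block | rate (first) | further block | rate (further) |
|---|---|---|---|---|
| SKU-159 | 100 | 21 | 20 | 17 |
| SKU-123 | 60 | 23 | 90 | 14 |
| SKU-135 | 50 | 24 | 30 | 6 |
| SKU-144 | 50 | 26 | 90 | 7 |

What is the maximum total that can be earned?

Treat each block as its own option and order by rate: SKU-144/first 26 > SKU-135/first 24 > SKU-123/first 23 > SKU-159/first 21 > SKU-159/second 17 > SKU-123/second 14 > SKU-144/second 7 > SKU-135/second 6.
Fill SKU-144 first block (50 at 26) → 140 left.
Fill SKU-135 first block (50 at 24) → 90 left.
SKU-123/first (23): +60 → 30 left.
30 remain; put them into SKU-159 first at 21.
Total = 26×50 + 24×50 + 23×60 + 21×30 = 4510.

4510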